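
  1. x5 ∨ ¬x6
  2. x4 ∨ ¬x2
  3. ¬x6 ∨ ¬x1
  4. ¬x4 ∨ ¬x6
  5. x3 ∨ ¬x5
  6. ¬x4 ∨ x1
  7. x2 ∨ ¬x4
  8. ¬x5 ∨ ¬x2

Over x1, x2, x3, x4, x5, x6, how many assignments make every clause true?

There are 2^6 = 64 truth assignments over (x1, x2, x3, x4, x5, x6).
Split on x2. With x2 = True, the clauses containing x2 are satisfied and ¬x2 drops from the rest; 2 of the 2^5 = 32 assignments to the other variables satisfy what remains.
With x2 = False, by the same count on the reduced clause set, 7 assignments work.
(One model: x1=F, x2=F, x3=F, x4=F, x5=F, x6=F.)
Total: 2 + 7 = 9.

9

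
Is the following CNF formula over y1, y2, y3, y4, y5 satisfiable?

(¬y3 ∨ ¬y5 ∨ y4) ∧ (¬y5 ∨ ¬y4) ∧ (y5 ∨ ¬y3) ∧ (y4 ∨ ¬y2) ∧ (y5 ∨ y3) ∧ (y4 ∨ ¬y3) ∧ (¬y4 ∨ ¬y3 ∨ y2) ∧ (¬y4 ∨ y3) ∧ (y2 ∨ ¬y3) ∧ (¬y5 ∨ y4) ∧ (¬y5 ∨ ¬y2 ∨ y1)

Try y5 = False.
(¬y3) alone gives y3 = False.
That conflicts with the unit clause (y3).
Backtrack on y5: now try y5 = True.
(¬y4) alone gives y4 = False.
That conflicts with the unit clause (y4).
Both values of y5 lead to a conflict.
No assignment satisfies every clause.

Unsatisfiable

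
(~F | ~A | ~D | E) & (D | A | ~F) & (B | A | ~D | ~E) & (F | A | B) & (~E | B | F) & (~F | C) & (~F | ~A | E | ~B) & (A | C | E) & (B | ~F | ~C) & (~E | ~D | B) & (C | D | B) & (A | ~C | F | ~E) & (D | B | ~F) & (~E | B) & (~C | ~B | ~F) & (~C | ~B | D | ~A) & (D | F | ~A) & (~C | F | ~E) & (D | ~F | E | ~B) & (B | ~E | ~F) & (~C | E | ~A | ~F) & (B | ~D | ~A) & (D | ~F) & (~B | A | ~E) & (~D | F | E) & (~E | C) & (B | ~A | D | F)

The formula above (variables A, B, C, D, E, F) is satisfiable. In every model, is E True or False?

Suppose E = 1.
From the singleton clause (B), B = 1.
From the singleton clause (A), A = 1.
From the singleton clause (C), C = 1.
From the singleton clause (~F), F = 0.
But (F) is also a unit clause — contradiction.
So every satisfying assignment has E = False.

False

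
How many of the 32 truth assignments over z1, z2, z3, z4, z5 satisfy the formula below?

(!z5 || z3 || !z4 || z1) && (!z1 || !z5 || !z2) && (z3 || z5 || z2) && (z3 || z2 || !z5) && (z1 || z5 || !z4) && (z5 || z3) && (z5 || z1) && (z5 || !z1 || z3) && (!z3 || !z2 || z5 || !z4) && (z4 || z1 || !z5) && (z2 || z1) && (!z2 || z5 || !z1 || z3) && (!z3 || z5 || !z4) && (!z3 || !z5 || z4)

4

There are 2^5 = 32 truth assignments over (z1, z2, z3, z4, z5).
Split on z2. With z2 = true, the clauses containing z2 are satisfied and !z2 drops from the rest; 2 of the 2^4 = 16 assignments to the other variables satisfy what remains.
With z2 = false, by the same count on the reduced clause set, 2 assignments work.
(One model: z1=F, z2=T, z3=T, z4=T, z5=T.)
Total: 2 + 2 = 4.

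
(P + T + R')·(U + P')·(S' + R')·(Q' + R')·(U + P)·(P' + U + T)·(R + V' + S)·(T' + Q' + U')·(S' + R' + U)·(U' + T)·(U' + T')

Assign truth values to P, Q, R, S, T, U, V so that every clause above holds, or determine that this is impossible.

Suppose U = 1.
(T) alone gives T = 1.
That conflicts with the unit clause (T').
Undo U and try U = 0.
(P') alone gives P = 0.
That conflicts with the unit clause (P).
Neither U = 1 nor U = 0 works.

UNSATISFIABLE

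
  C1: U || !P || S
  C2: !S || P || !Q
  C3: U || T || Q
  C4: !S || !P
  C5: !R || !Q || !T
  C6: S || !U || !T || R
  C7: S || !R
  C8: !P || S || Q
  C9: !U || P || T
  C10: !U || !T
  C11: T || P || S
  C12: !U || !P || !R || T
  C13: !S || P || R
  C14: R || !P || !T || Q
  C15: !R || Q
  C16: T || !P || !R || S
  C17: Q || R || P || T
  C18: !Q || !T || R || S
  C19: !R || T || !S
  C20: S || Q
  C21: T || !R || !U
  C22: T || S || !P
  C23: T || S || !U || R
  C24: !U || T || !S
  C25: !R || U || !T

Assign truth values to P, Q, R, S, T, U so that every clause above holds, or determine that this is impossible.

UNSATISFIABLE

Try S = false.
(!R) alone gives R = false.
(Q) alone gives Q = true.
(!T) alone gives T = false.
(P) alone gives P = true.
Now (!P) is unsatisfied and unit — conflict.
That branch fails; take S = true instead.
(!P) alone gives P = false.
(!Q) alone gives Q = false.
(R) alone gives R = true.
Now (!R) is unsatisfied and unit — conflict.
Neither S = true nor S = false works.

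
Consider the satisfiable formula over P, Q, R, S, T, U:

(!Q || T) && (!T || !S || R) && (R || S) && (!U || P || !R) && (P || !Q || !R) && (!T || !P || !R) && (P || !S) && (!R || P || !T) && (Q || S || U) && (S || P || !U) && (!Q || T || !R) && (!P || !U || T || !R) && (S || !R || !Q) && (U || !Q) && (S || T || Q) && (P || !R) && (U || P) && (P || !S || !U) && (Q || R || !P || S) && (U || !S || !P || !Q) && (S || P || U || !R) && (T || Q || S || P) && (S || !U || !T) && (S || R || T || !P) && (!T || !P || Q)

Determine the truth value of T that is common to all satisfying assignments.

Suppose T = true.
Case S = false:
From the singleton clause (R), R = true.
From the singleton clause (!P), P = false.
That conflicts with the unit clause (P).
Undo S and try S = true.
From the singleton clause (R), R = true.
From the singleton clause (!P), P = false.
That conflicts with the unit clause (P).
Neither S = true nor S = false works.
So every satisfying assignment has T = False.

False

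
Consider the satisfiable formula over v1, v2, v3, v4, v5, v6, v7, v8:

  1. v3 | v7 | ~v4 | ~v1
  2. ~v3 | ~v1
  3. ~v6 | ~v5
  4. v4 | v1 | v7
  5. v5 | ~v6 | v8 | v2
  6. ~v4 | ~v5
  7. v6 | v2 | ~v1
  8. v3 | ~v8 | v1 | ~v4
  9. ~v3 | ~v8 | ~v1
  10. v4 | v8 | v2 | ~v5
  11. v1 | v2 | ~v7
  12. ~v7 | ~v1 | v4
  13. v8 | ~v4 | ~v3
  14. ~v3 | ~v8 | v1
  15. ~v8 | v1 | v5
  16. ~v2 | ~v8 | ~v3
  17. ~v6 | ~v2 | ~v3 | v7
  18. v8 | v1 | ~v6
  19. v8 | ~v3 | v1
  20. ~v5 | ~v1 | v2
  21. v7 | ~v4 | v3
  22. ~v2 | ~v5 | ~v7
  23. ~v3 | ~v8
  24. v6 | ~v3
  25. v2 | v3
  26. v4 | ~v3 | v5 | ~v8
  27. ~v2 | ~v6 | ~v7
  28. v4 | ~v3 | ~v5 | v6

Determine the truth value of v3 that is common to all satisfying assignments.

False

Suppose v3 = 1.
Unit clause (~v1) forces v1 = 0.
Unit clause (~v8) forces v8 = 0.
Now (v8) is unsatisfied and unit — conflict.
So every satisfying assignment has v3 = False.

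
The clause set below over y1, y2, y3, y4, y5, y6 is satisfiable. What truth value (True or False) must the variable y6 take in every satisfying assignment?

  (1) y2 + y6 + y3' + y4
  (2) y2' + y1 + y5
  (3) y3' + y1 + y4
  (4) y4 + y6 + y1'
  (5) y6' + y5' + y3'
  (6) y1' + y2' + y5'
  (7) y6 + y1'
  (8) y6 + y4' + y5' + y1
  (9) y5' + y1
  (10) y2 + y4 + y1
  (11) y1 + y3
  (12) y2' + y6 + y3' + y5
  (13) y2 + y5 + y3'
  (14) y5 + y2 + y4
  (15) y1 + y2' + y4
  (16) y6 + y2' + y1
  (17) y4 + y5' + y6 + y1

True

Suppose y6 = 0.
Unit clause (y1') forces y1 = 0.
Unit clause (y5') forces y5 = 0.
Unit clause (y2') forces y2 = 0.
Unit clause (y4) forces y4 = 1.
Unit clause (y3) forces y3 = 1.
But (y3') is also a unit clause — contradiction.
So every satisfying assignment has y6 = True.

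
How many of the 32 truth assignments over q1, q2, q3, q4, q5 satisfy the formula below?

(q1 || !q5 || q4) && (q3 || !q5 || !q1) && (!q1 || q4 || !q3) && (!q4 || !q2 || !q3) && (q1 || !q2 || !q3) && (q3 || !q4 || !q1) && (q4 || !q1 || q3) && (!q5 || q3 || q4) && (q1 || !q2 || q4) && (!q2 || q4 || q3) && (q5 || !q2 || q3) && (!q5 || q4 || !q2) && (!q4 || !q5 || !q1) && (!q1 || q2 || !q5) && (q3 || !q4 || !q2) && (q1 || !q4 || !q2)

7

There are 2^5 = 32 truth assignments over (q1, q2, q3, q4, q5).
Split on q5. With q5 = true, the clauses containing q5 are satisfied and !q5 drops from the rest; 2 of the 2^4 = 16 assignments to the other variables satisfy what remains.
With q5 = false, by the same count on the reduced clause set, 5 assignments work.
(One model: q1=F, q2=F, q3=F, q4=F, q5=F.)
Total: 2 + 5 = 7.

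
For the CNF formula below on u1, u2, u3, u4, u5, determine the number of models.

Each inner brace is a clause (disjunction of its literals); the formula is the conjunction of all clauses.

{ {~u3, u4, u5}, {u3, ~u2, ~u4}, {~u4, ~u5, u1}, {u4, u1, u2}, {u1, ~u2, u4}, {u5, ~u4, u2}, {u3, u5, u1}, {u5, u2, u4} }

10

There are 2^5 = 32 truth assignments over (u1, u2, u3, u4, u5).
Split on u5. With u5 = 1, the clauses containing u5 are satisfied and ~u5 drops from the rest; 7 of the 2^4 = 16 assignments to the other variables satisfy what remains.
With u5 = 0, by the same count on the reduced clause set, 3 assignments work.
(One model: u1=F, u2=T, u3=T, u4=T, u5=F.)
Total: 7 + 3 = 10.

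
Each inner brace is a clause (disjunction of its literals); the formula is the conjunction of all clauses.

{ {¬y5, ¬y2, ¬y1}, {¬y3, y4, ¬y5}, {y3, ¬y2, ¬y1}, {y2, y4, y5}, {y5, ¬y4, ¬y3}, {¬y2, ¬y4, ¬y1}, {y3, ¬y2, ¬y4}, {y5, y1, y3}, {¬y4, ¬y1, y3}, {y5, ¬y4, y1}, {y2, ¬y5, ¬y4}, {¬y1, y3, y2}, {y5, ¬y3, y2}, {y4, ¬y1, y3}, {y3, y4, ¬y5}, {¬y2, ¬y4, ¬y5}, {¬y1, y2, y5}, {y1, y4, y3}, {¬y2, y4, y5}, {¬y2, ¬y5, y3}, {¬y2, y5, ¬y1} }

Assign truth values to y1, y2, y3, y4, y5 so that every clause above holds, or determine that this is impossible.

Try y5 = False.
Try y2 = True.
From the singleton clause (y4), y4 = True.
From the singleton clause (¬y3), y3 = False.
That conflicts with the unit clause (y3).
Backtrack on y2: now try y2 = False.
From the singleton clause (y4), y4 = True.
From the singleton clause (¬y3), y3 = False.
From the singleton clause (y1), y1 = True.
That conflicts with the unit clause (¬y1).
Neither y2 = True nor y2 = False works.
Backtrack on y5: now try y5 = True.
Try y2 = False.
From the singleton clause (¬y4), y4 = False.
From the singleton clause (¬y3), y3 = False.
That conflicts with the unit clause (y3).
Backtrack on y2: now try y2 = True.
From the singleton clause (¬y1), y1 = False.
From the singleton clause (¬y4), y4 = False.
From the singleton clause (¬y3), y3 = False.
That conflicts with the unit clause (y3).
Neither y2 = True nor y2 = False works.
Neither y5 = True nor y5 = False works.

UNSATISFIABLE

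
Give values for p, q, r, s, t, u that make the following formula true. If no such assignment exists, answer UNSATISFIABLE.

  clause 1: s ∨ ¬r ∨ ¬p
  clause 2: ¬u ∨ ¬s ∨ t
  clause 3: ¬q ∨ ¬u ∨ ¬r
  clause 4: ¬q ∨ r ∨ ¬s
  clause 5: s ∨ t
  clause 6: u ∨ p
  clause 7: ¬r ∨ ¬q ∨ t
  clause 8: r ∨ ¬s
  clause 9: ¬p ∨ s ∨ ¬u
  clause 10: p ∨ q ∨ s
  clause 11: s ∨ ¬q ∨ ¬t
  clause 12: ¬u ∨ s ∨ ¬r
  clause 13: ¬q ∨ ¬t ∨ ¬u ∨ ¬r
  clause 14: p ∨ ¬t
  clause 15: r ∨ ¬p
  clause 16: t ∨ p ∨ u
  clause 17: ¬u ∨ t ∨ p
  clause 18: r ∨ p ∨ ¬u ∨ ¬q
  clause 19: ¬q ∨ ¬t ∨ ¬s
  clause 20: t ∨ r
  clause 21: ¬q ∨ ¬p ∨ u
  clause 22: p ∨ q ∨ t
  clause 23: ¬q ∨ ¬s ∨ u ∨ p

Branch on s: set s = True.
(r) alone gives r = True.
Branch on u: set u = False.
(p) alone gives p = True.
(¬q) alone gives q = False.
Every clause is now satisfied; t is unconstrained.

p: True,  q: False,  r: True,  s: True,  t: False,  u: False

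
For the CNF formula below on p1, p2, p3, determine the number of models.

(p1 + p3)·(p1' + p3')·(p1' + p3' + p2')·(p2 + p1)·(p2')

There are 2^3 = 8 truth assignments over (p1, p2, p3).
Check each against the 5 clauses (columns in the order p1, p2, p3):
  F F F  ✗ fails (p1 + p3)
  F F T  ✗ fails (p2 + p1)
  F T F  ✗ fails (p1 + p3)
  F T T  ✗ fails (p2')
  T F F  ✓ satisfies all
  T F T  ✗ fails (p1' + p3')
  T T F  ✗ fails (p2')
  T T T  ✗ fails (p1' + p3')
1 of the 8 rows is a model.

1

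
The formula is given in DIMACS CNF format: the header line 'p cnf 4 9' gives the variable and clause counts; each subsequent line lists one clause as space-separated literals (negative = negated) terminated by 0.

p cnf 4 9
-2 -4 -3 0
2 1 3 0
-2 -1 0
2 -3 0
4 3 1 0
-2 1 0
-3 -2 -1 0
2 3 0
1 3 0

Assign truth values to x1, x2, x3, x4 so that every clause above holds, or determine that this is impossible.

UNSATISFIABLE

Case x2 = False:
(¬x3) alone gives x3 = False.
That conflicts with the unit clause (x3).
So x2 must be the other value — set x2 = True.
(¬x1) alone gives x1 = False.
That conflicts with the unit clause (x1).
Either choice for x2 ends in contradiction.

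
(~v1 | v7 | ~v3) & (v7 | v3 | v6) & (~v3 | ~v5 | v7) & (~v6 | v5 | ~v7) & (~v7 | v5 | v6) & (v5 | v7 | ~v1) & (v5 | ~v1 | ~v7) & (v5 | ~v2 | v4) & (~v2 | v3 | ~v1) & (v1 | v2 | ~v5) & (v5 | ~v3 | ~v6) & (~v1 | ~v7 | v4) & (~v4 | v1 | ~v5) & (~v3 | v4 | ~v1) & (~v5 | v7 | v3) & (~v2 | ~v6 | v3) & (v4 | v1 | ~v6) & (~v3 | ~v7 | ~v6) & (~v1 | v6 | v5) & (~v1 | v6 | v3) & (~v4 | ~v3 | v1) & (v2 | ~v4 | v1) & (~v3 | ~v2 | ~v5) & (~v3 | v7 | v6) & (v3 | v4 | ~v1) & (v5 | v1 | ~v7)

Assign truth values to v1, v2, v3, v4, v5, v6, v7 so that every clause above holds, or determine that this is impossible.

Branch on v1: set v1 = 1.
Branch on v7: set v7 = 1.
The clause (v5) is unit, so v5 = 1.
The clause (v4) is unit, so v4 = 1.
Branch on v2: set v2 = 0.
Branch on v3: set v3 = 0.
The clause (v6) is unit, so v6 = 1.
This assignment satisfies each clause.

v1: 1; v2: 0; v3: 0; v4: 1; v5: 1; v6: 1; v7: 1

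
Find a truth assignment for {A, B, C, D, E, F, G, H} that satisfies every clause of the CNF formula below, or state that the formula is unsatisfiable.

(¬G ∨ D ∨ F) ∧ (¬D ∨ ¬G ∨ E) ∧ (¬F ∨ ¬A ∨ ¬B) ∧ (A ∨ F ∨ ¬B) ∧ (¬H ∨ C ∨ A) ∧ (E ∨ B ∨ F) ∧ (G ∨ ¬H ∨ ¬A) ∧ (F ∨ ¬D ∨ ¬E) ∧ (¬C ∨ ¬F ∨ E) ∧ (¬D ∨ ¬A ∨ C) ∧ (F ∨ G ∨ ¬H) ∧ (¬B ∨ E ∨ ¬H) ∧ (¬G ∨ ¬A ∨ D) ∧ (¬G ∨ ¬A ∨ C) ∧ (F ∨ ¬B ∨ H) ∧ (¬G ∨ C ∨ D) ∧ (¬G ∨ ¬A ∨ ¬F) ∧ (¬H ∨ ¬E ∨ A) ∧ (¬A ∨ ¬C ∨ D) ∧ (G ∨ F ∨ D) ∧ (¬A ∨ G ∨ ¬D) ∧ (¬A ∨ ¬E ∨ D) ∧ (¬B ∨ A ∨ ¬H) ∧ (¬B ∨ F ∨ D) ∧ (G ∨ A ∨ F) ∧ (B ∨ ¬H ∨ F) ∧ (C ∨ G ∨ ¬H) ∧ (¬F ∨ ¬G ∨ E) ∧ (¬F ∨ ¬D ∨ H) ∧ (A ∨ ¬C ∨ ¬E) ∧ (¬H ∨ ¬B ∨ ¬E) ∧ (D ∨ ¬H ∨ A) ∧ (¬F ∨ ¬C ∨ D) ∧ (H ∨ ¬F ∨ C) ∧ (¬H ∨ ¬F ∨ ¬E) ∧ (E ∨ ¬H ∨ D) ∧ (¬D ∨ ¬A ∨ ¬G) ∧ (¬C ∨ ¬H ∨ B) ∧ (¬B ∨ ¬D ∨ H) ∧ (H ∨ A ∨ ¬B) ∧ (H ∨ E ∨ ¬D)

Suppose G = False.
Suppose H = False.
Suppose F = True.
Unit clause (¬D) forces D = False.
Unit clause (¬C) forces C = False.
That conflicts with the unit clause (C).
That branch fails; take F = False instead.
Unit clause (¬B) forces B = False.
Unit clause (E) forces E = True.
Unit clause (¬D) forces D = False.
That conflicts with the unit clause (D).
Neither F = True nor F = False works.
That branch fails; take H = True instead.
Unit clause (¬A) forces A = False.
Unit clause (C) forces C = True.
Unit clause (F) forces F = True.
Unit clause (E) forces E = True.
That conflicts with the unit clause (¬E).
Neither H = True nor H = False works.
That branch fails; take G = True instead.
Suppose D = True.
Unit clause (E) forces E = True.
Unit clause (F) forces F = True.
Unit clause (¬A) forces A = False.
Unit clause (¬H) forces H = False.
That conflicts with the unit clause (H).
That branch fails; take D = False instead.
Unit clause (F) forces F = True.
Unit clause (¬A) forces A = False.
Unit clause (C) forces C = True.
That conflicts with the unit clause (¬C).
Neither D = True nor D = False works.
Neither G = True nor G = False works.

UNSATISFIABLE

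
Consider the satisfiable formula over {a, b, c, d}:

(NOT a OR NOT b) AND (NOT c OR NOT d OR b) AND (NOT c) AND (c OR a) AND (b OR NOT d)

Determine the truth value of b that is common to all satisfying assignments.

Suppose b = true.
From the singleton clause (NOT a), a = false.
From the singleton clause (NOT c), c = false.
Now (c) is unsatisfied and unit — conflict.
So every satisfying assignment has b = False.

False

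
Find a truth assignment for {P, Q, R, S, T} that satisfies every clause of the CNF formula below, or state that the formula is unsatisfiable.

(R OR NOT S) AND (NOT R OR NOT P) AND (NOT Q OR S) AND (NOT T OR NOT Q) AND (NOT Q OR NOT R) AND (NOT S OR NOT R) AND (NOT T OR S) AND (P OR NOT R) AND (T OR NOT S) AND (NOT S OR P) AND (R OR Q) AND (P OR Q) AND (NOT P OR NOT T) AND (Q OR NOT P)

UNSATISFIABLE

Try R = true.
Unit clause (NOT P) forces P = false.
But (P) is also a unit clause — contradiction.
Backtrack on R: now try R = false.
Unit clause (NOT S) forces S = false.
Unit clause (NOT Q) forces Q = false.
But (Q) is also a unit clause — contradiction.
Both values of R lead to a conflict.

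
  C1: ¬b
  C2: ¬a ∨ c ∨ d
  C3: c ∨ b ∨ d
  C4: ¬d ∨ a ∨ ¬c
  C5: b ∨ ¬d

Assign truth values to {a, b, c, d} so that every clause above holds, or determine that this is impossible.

a: True; b: False; c: True; d: False

The clause (¬b) is unit, so b = False.
The clause (¬d) is unit, so d = False.
The clause (c) is unit, so c = True.
Every clause is now satisfied; a is unconstrained.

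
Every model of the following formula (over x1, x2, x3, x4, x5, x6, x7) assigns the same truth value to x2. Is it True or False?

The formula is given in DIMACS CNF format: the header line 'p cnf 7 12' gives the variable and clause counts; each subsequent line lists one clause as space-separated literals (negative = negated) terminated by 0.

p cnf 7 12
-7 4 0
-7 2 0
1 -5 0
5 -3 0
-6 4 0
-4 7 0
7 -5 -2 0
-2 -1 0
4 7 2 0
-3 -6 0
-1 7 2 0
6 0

True

Suppose x2 = False.
The clause (¬x7) is unit, so x7 = False.
The clause (¬x4) is unit, so x4 = False.
Now (x4) is unsatisfied and unit — conflict.
So every satisfying assignment has x2 = True.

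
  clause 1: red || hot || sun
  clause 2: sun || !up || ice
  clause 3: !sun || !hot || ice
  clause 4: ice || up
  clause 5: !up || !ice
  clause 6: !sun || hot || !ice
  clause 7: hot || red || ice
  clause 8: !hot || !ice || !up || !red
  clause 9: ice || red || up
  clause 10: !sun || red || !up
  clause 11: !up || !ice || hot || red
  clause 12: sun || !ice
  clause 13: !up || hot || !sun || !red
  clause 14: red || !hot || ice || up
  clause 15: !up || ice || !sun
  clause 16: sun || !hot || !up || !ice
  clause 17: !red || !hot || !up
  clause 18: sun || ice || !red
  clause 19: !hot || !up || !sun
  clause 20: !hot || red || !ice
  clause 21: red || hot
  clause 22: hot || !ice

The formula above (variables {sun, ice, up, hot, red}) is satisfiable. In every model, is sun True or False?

Suppose sun = false.
The clause (!ice) is unit, so ice = false.
The clause (!up) is unit, so up = false.
That conflicts with the unit clause (up).
So every satisfying assignment has sun = True.

True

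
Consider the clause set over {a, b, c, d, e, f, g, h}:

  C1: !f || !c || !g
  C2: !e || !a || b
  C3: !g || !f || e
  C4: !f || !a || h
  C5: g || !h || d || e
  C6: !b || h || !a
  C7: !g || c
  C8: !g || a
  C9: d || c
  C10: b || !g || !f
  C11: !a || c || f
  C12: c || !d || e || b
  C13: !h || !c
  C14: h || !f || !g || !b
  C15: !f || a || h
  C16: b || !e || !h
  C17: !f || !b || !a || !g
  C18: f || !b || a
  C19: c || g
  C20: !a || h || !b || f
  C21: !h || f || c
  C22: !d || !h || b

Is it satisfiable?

Case g = true:
Unit clause (c) forces c = true.
Unit clause (!f) forces f = false.
Unit clause (a) forces a = true.
Unit clause (!h) forces h = false.
Unit clause (!b) forces b = false.
Unit clause (!e) forces e = false.
All clauses hold; d can take either value.
A satisfying assignment: a=true; b=false; c=true; d=true; e=false; f=false; g=true; h=false.

Satisfiable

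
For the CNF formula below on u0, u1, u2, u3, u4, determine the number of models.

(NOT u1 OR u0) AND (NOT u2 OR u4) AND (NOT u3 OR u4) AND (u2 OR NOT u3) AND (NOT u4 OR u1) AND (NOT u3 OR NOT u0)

There are 2^5 = 32 truth assignments over (u0, u1, u2, u3, u4).
Split on u4. With u4 = true, the clauses containing u4 are satisfied and NOT u4 drops from the rest; 2 of the 2^4 = 16 assignments to the other variables satisfy what remains.
With u4 = false, by the same count on the reduced clause set, 3 assignments work.
(One model: u0=F, u1=F, u2=F, u3=F, u4=F.)
Total: 2 + 3 = 5.

5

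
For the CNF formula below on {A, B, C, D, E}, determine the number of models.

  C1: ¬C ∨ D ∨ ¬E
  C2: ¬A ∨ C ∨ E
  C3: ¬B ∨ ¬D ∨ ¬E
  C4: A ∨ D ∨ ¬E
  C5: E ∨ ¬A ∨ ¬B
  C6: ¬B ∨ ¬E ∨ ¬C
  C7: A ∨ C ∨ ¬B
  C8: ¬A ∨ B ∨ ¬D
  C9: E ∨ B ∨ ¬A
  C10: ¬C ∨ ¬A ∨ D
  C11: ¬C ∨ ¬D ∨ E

There are 2^5 = 32 truth assignments over (A, B, C, D, E).
Split on B. With B = True, the clauses containing B are satisfied and ¬B drops from the rest; 2 of the 2^4 = 16 assignments to the other variables satisfy what remains.
With B = False, by the same count on the reduced clause set, 6 assignments work.
Total: 2 + 6 = 8.

8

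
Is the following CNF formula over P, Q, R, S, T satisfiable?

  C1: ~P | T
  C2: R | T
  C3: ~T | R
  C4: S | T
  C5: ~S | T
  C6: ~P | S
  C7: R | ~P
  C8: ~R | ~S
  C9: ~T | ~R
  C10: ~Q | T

Unsatisfiable

Try P = 0.
Try R = 1.
The clause (~S) is unit, so S = 0.
The clause (T) is unit, so T = 1.
But (~T) is also a unit clause — contradiction.
Backtrack on R: now try R = 0.
The clause (T) is unit, so T = 1.
But (~T) is also a unit clause — contradiction.
Both values of R lead to a conflict.
Backtrack on P: now try P = 1.
The clause (T) is unit, so T = 1.
The clause (R) is unit, so R = 1.
But (~R) is also a unit clause — contradiction.
Both values of P lead to a conflict.
No assignment satisfies every clause.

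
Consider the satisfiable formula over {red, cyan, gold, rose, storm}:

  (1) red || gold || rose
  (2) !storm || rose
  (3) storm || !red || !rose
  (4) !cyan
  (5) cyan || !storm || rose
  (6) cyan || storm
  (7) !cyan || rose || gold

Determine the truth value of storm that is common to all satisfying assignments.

Suppose storm = false.
The clause (!cyan) is unit, so cyan = false.
But (cyan) is also a unit clause — contradiction.
So every satisfying assignment has storm = True.

True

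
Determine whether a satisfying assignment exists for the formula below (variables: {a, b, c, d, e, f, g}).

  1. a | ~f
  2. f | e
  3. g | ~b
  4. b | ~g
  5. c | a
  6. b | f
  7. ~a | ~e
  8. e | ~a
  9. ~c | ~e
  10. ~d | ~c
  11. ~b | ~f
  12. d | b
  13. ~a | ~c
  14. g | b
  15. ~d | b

Unsatisfiable

Suppose a = 1.
From the singleton clause (~e), e = 0.
But (e) is also a unit clause — contradiction.
So a must be the other value — set a = 0.
From the singleton clause (~f), f = 0.
From the singleton clause (e), e = 1.
From the singleton clause (c), c = 1.
But (~c) is also a unit clause — contradiction.
Neither a = 1 nor a = 0 works.
No assignment satisfies every clause.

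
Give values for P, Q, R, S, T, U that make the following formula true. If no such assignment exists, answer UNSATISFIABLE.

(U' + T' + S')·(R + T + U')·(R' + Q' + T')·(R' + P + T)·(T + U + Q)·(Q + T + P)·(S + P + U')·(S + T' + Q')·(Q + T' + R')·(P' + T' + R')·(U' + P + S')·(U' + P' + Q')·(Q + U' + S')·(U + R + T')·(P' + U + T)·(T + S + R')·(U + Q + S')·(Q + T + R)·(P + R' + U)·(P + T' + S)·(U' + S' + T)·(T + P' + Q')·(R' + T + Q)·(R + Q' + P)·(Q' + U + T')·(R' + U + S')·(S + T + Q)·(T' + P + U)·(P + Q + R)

Try U = 1.
Try T = 1.
The clause (S') is unit, so S = 0.
The clause (P) is unit, so P = 1.
The clause (Q') is unit, so Q = 0.
The clause (R') is unit, so R = 0.
Every clause now holds.

P ↦ 1, Q ↦ 0, R ↦ 0, S ↦ 0, T ↦ 1, U ↦ 1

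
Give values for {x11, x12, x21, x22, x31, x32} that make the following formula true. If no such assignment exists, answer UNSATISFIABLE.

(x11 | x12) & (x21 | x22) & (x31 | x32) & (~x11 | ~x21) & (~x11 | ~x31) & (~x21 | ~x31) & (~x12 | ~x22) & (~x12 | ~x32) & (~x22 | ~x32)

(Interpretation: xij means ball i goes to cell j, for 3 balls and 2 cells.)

Case x11 = 1:
Unit clause (~x21) forces x21 = 0.
Unit clause (x22) forces x22 = 1.
Unit clause (~x31) forces x31 = 0.
Unit clause (x32) forces x32 = 1.
Now (~x32) is unsatisfied and unit — conflict.
That branch fails; take x11 = 0 instead.
Unit clause (x12) forces x12 = 1.
Unit clause (~x22) forces x22 = 0.
Unit clause (x21) forces x21 = 1.
Unit clause (~x31) forces x31 = 0.
Unit clause (x32) forces x32 = 1.
Now (~x32) is unsatisfied and unit — conflict.
Both values of x11 lead to a conflict.

UNSATISFIABLE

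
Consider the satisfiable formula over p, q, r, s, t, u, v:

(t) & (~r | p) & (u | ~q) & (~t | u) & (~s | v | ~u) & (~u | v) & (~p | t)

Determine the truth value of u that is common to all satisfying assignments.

Suppose u = 0.
(t) alone gives t = 1.
But (~t) is also a unit clause — contradiction.
So every satisfying assignment has u = True.

True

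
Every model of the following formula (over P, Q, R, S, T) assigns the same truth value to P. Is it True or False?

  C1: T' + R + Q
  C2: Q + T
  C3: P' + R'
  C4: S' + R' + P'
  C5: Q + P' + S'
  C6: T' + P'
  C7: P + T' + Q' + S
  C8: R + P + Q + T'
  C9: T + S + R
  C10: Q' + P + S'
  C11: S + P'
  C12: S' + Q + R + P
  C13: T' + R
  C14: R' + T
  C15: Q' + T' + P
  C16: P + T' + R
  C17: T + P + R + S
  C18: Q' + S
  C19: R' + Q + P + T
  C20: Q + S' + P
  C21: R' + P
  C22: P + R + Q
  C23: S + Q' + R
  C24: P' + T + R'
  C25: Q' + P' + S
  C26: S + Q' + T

Suppose P = 0.
The clause (R') is unit, so R = 0.
The clause (T') is unit, so T = 0.
The clause (Q) is unit, so Q = 1.
The clause (S) is unit, so S = 1.
But (S') is also a unit clause — contradiction.
So every satisfying assignment has P = True.

True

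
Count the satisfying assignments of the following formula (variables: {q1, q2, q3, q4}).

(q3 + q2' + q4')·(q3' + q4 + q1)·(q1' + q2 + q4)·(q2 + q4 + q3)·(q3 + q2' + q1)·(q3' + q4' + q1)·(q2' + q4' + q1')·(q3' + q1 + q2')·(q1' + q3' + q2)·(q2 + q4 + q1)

There are 2^4 = 16 truth assignments over (q1, q2, q3, q4).
Check each against the 10 clauses (columns in the order q1, q2, q3, q4):
  F F F F  ✗ fails (q2 + q4 + q3)
  F F F T  ✓ satisfies all
  F F T F  ✗ fails (q3' + q4 + q1)
  F F T T  ✗ fails (q3' + q4' + q1)
  F T F F  ✗ fails (q3 + q2' + q1)
  F T F T  ✗ fails (q3 + q2' + q4')
  F T T F  ✗ fails (q3' + q4 + q1)
  F T T T  ✗ fails (q3' + q4' + q1)
  T F F F  ✗ fails (q1' + q2 + q4)
  T F F T  ✓ satisfies all
  T F T F  ✗ fails (q1' + q2 + q4)
  T F T T  ✗ fails (q1' + q3' + q2)
  T T F F  ✓ satisfies all
  T T F T  ✗ fails (q3 + q2' + q4')
  T T T F  ✓ satisfies all
  T T T T  ✗ fails (q2' + q4' + q1')
4 of the 16 rows are models.

4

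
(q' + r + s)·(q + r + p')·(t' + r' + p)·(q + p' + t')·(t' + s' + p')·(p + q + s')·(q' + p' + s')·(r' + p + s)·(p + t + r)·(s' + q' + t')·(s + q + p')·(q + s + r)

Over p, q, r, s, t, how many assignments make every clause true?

4

There are 2^5 = 32 truth assignments over (p, q, r, s, t).
Split on s. With s = 1, the clauses containing s are satisfied and s' drops from the rest; 2 of the 2^4 = 16 assignments to the other variables satisfy what remains.
With s = 0, by the same count on the reduced clause set, 2 assignments work.
(One model: p=F, q=T, r=T, s=T, t=F.)
Total: 2 + 2 = 4.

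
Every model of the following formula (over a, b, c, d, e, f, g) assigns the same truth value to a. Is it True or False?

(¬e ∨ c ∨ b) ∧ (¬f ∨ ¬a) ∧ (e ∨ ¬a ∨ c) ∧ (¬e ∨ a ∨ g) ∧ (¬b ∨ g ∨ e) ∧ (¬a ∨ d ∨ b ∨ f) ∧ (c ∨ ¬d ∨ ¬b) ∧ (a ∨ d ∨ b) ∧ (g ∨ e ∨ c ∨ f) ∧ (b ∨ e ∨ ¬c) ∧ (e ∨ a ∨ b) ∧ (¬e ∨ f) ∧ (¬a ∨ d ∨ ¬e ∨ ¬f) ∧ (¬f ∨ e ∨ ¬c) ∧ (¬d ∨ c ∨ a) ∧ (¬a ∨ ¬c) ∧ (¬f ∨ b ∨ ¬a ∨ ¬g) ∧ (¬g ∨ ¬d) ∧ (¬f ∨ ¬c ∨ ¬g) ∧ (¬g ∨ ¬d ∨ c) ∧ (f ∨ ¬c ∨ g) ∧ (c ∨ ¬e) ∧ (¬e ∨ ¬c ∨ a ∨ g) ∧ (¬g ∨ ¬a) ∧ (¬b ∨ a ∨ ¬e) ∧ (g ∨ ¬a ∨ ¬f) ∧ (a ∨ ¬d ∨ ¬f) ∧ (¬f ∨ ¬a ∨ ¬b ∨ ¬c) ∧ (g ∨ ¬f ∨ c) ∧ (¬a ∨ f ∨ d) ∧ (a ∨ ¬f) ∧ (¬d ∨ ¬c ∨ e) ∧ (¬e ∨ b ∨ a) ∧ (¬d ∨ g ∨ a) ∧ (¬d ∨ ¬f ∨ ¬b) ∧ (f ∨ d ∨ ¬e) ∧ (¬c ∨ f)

Suppose a = True.
From the singleton clause (¬f), f = False.
From the singleton clause (¬e), e = False.
From the singleton clause (c), c = True.
That conflicts with the unit clause (¬c).
So every satisfying assignment has a = False.

False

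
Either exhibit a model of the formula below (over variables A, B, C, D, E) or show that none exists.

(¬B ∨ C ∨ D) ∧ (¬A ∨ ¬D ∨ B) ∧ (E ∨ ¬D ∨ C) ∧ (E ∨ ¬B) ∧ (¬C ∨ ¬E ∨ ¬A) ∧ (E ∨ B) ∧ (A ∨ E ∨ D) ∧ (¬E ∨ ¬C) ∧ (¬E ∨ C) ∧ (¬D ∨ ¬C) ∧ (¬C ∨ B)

Branch on E: set E = True.
(¬C) alone gives C = False.
That conflicts with the unit clause (C).
That branch fails; take E = False instead.
(¬B) alone gives B = False.
That conflicts with the unit clause (B).
Either choice for E ends in contradiction.

UNSATISFIABLE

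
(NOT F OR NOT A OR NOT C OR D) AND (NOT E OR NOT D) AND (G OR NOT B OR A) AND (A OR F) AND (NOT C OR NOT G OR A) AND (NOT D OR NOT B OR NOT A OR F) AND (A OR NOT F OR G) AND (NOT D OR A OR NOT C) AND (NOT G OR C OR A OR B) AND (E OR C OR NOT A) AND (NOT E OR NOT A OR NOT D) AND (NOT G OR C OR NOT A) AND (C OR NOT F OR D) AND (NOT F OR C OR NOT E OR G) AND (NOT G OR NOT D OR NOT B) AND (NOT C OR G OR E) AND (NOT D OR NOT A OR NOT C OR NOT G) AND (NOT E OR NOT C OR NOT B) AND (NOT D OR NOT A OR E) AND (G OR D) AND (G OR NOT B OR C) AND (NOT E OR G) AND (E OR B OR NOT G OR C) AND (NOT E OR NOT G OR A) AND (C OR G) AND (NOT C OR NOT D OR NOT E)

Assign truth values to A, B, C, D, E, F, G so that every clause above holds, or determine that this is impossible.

A=true, B=false, C=true, D=false, E=false, F=false, G=true

Case E = false:
Case A = true:
From the singleton clause (C), C = true.
From the singleton clause (G), G = true.
From the singleton clause (NOT D), D = false.
From the singleton clause (NOT F), F = false.
All clauses hold; B can take either value.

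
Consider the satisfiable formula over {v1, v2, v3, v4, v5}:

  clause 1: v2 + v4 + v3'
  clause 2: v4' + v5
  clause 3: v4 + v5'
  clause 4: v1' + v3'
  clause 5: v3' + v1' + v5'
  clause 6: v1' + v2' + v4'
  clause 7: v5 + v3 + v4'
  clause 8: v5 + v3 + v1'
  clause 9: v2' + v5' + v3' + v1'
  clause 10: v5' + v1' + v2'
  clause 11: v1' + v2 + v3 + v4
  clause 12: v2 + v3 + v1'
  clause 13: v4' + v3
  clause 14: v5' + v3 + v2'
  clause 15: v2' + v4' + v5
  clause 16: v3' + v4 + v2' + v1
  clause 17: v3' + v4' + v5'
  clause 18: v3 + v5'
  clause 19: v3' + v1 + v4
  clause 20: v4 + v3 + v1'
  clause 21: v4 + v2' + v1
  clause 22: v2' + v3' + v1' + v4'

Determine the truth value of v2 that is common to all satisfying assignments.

Suppose v2 = 1.
Try v4 = 0.
Unit clause (v5') forces v5 = 0.
Unit clause (v1) forces v1 = 1.
Unit clause (v3') forces v3 = 0.
Now (v3) is unsatisfied and unit — conflict.
So v4 must be the other value — set v4 = 1.
Unit clause (v5) forces v5 = 1.
Unit clause (v1') forces v1 = 0.
Unit clause (v3) forces v3 = 1.
Now (v3') is unsatisfied and unit — conflict.
Both values of v4 lead to a conflict.
So every satisfying assignment has v2 = False.

False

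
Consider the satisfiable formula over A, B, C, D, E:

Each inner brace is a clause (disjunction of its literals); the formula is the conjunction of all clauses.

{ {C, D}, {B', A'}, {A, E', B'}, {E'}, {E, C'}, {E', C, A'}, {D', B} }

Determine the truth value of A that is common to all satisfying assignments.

Suppose A = 1.
(B') alone gives B = 0.
(E') alone gives E = 0.
(C') alone gives C = 0.
(D) alone gives D = 1.
That conflicts with the unit clause (D').
So every satisfying assignment has A = False.

False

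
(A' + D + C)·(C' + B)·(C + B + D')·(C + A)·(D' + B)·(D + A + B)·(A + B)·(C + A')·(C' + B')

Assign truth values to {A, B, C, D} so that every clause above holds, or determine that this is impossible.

Branch on C: set C = 0.
Unit clause (A) forces A = 1.
That conflicts with the unit clause (A').
Undo C and try C = 1.
Unit clause (B) forces B = 1.
That conflicts with the unit clause (B').
Neither C = 1 nor C = 0 works.

UNSATISFIABLE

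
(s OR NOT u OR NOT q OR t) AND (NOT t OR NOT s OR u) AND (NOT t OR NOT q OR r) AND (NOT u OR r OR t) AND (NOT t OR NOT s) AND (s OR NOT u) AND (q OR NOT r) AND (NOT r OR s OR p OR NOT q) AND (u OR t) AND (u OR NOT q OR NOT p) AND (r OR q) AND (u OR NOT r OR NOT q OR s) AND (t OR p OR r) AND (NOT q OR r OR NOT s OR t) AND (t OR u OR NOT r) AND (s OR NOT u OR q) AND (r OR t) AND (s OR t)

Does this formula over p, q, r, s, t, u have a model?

Satisfiable

Try t = false.
The clause (u) is unit, so u = true.
The clause (r) is unit, so r = true.
The clause (s) is unit, so s = true.
The clause (q) is unit, so q = true.
No clause remains; p is free.
A satisfying assignment: p ↦ true; q ↦ true; r ↦ true; s ↦ true; t ↦ false; u ↦ true.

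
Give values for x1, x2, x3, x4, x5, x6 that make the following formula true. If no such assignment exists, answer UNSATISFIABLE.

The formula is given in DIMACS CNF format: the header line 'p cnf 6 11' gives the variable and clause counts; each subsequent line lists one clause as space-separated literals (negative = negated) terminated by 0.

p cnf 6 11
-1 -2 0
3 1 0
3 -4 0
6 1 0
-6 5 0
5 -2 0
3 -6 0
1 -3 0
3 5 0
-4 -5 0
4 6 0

Case x1 = True:
The clause (¬x2) is unit, so x2 = False.
Case x3 = True:
Case x6 = True:
The clause (x5) is unit, so x5 = True.
The clause (¬x4) is unit, so x4 = False.
All clauses are satisfied.

x1=True, x2=False, x3=True, x4=False, x5=True, x6=True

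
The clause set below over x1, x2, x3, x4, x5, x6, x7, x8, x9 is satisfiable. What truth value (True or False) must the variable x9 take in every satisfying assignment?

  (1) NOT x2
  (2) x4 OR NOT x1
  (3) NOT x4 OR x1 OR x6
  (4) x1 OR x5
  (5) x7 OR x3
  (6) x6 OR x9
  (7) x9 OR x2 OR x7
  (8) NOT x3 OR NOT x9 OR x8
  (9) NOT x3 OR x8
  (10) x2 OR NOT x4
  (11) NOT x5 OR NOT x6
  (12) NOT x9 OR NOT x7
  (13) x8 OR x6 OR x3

Suppose x9 = false.
From the singleton clause (NOT x2), x2 = false.
From the singleton clause (x6), x6 = true.
From the singleton clause (x7), x7 = true.
From the singleton clause (NOT x4), x4 = false.
From the singleton clause (NOT x1), x1 = false.
From the singleton clause (x5), x5 = true.
That conflicts with the unit clause (NOT x5).
So every satisfying assignment has x9 = True.

True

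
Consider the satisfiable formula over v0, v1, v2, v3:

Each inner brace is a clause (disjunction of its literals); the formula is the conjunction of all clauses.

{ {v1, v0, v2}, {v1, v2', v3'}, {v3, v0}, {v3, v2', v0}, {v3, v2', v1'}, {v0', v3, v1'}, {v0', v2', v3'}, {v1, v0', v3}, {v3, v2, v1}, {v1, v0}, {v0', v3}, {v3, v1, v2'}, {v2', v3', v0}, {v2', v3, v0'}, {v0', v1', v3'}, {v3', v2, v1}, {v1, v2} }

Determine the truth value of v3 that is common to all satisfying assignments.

True

Suppose v3 = 0.
(v0) alone gives v0 = 1.
Now (v0') is unsatisfied and unit — conflict.
So every satisfying assignment has v3 = True.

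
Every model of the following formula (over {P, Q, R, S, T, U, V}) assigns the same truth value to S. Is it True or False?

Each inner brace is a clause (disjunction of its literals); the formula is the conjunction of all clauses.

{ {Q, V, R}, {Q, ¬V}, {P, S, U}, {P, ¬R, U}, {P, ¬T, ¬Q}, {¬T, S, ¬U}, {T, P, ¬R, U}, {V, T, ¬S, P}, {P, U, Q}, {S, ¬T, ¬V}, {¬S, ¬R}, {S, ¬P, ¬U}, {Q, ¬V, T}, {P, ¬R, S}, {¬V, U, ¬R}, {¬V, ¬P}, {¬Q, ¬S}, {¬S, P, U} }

Suppose S = True.
Unit clause (¬R) forces R = False.
Unit clause (¬Q) forces Q = False.
Unit clause (V) forces V = True.
That conflicts with the unit clause (¬V).
So every satisfying assignment has S = False.

False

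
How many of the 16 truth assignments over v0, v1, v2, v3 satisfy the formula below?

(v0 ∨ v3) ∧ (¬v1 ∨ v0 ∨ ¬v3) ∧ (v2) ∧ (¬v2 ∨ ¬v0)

There are 2^4 = 16 truth assignments over (v0, v1, v2, v3).
Split on v1. With v1 = True, the clauses containing v1 are satisfied and ¬v1 drops from the rest; 0 of the 2^3 = 8 assignments to the other variables satisfy what remains.
With v1 = False, by the same count on the reduced clause set, 1 assignment works.
(One model: v0=F, v1=F, v2=T, v3=T.)
Total: 0 + 1 = 1.

1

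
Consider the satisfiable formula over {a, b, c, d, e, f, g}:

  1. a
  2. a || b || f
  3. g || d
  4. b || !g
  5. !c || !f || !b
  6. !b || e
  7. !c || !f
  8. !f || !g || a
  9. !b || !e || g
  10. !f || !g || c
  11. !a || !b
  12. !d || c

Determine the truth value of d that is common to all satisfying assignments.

Suppose d = false.
The clause (a) is unit, so a = true.
The clause (g) is unit, so g = true.
The clause (b) is unit, so b = true.
But (!b) is also a unit clause — contradiction.
So every satisfying assignment has d = True.

True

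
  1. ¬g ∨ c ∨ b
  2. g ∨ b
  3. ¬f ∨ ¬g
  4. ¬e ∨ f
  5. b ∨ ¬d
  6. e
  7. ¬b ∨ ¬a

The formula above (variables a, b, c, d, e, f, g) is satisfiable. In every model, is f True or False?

Suppose f = False.
(¬e) alone gives e = False.
Now (e) is unsatisfied and unit — conflict.
So every satisfying assignment has f = True.

True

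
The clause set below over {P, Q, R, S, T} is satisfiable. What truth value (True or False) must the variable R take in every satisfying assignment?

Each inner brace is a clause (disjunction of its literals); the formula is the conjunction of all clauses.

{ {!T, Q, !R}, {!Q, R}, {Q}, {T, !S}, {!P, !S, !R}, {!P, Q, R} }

Suppose R = false.
(!Q) alone gives Q = false.
Now (Q) is unsatisfied and unit — conflict.
So every satisfying assignment has R = True.

True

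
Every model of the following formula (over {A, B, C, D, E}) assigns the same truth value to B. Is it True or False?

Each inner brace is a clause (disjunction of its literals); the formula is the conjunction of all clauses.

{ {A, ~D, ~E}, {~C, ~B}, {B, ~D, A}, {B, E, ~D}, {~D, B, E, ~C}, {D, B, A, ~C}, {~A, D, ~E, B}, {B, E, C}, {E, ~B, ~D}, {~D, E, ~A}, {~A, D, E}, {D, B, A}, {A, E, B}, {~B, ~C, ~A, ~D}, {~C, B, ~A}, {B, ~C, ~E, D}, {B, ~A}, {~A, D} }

True

Suppose B = 0.
From the singleton clause (~A), A = 0.
From the singleton clause (~D), D = 0.
Now (D) is unsatisfied and unit — conflict.
So every satisfying assignment has B = True.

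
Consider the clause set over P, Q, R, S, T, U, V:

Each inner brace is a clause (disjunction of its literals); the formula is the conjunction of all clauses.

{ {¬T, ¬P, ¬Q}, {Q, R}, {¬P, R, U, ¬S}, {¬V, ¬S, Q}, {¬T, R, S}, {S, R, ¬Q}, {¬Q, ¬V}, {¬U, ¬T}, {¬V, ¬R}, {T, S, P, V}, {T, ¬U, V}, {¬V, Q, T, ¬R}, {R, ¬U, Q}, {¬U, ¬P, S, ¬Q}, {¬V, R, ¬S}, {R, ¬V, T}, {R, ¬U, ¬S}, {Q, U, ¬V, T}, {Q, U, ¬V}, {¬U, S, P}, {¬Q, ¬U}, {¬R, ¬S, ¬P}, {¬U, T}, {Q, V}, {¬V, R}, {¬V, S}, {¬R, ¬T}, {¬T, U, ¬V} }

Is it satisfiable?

Try Q = True.
From the singleton clause (¬V), V = False.
From the singleton clause (¬U), U = False.
Try T = True.
From the singleton clause (¬P), P = False.
From the singleton clause (¬R), R = False.
From the singleton clause (S), S = True.
Every clause now holds.
A satisfying assignment: P: False; Q: True; R: False; S: True; T: True; U: False; V: False.

Yes, satisfiable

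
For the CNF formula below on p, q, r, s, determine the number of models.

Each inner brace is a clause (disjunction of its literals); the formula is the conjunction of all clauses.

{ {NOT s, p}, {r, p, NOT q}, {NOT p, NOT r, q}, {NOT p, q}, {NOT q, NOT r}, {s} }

There are 2^4 = 16 truth assignments over (p, q, r, s).
Check each against the 6 clauses (columns in the order p, q, r, s):
  F F F F  ✗ fails (s)
  F F F T  ✗ fails (NOT s OR p)
  F F T F  ✗ fails (s)
  F F T T  ✗ fails (NOT s OR p)
  F T F F  ✗ fails (r OR p OR NOT q)
  F T F T  ✗ fails (NOT s OR p)
  F T T F  ✗ fails (NOT q OR NOT r)
  F T T T  ✗ fails (NOT s OR p)
  T F F F  ✗ fails (NOT p OR q)
  T F F T  ✗ fails (NOT p OR q)
  T F T F  ✗ fails (NOT p OR NOT r OR q)
  T F T T  ✗ fails (NOT p OR NOT r OR q)
  T T F F  ✗ fails (s)
  T T F T  ✓ satisfies all
  T T T F  ✗ fails (NOT q OR NOT r)
  T T T T  ✗ fails (NOT q OR NOT r)
1 of the 16 rows is a model.

1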